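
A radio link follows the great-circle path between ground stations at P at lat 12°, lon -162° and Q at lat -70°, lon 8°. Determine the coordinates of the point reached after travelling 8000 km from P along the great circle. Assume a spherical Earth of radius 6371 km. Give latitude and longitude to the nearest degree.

The haversine formula gives a central angle δ ≈ 2.123 rad (121.7°) between the endpoints. The total great-circle distance is δ·R ≈ 2.123 × 6371 ≈ 13528 km, so the target fraction is f = 8000/13528 ≈ 0.591.
Interpolate at f ≈ 0.591 with slerp weights a = sin((1−f)δ)/sin δ ≈ 0.896, b = sin(fδ)/sin δ ≈ 1.117.
p = a·p₁ + b·p₂ ≈ (-0.455, -0.218, -0.863); φ = arcsin(p_z) ≈ -59.69°, λ = atan2(p_y, p_x) ≈ -154.45°.

≈ lat -60°, lon -154°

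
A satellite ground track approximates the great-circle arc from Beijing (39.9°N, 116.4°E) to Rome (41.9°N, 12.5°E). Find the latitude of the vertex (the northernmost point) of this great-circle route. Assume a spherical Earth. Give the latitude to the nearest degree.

The great circle lies in the plane with unit normal n̂ = (p₁ × p₂)/|p₁ × p₂|.
Here n̂_z ≈ -0.579; the vertex latitude is φ_max = arccos|n̂_z| ≈ 54.6°.
Check via Clairaut: cos φ_max = |cos φ₁| · sin C = cos(39.9°)·sin(49.0°) ≈ 0.579, again giving ≈ 54.6°.

≈ 55°N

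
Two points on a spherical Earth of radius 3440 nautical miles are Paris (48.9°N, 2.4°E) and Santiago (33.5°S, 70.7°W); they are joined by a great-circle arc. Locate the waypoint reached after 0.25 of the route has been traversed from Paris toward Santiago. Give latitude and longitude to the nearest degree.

Write both endpoints as unit vectors p₁, p₂ with components (cos φ cos λ, cos φ sin λ, sin φ).
The central angle between the endpoints is δ = arccos(p₁·p₂) ≈ 1.830 rad (104.9°).
Interpolate at f = 0.25 with slerp weights a = sin((1−f)δ)/sin δ ≈ 1.014, b = sin(fδ)/sin δ ≈ 0.457.
p = a·p₁ + b·p₂ ≈ (0.792, -0.332, 0.512); φ = arcsin(p_z) ≈ 30.81°, λ = atan2(p_y, p_x) ≈ -22.72°.

≈ 31°N, 23°W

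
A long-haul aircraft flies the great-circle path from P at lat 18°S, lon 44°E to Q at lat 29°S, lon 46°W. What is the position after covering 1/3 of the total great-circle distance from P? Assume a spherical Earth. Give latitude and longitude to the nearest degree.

Convert each endpoint to a unit vector on the sphere (x = cos φ cos λ, y = cos φ sin λ, z = sin φ).
The central angle between the endpoints is δ = arccos(p₁·p₂) ≈ 1.420 rad (81.4°).
Interpolate at f = 1/3 with slerp weights a = sin((1−f)δ)/sin δ ≈ 0.821, b = sin(fδ)/sin δ ≈ 0.461.
p = a·p₁ + b·p₂ ≈ (0.842, 0.252, -0.477); φ = arcsin(p_z) ≈ -28.51°, λ = atan2(p_y, p_x) ≈ 16.68°.

≈ lat 29°S, lon 17°E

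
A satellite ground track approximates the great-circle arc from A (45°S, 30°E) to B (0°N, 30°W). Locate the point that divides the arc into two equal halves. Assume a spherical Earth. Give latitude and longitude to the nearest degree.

≈ (25°S, 6°W)

Convert each endpoint to a unit vector on the sphere (x = cos φ cos λ, y = cos φ sin λ, z = sin φ).
The central angle between the endpoints is δ = arccos(p₁·p₂) ≈ 1.209 rad (69.3°).
Interpolate at f = 1/2 with slerp weights a = sin((1−f)δ)/sin δ ≈ 0.608, b = sin(fδ)/sin δ ≈ 0.608.
p = a·p₁ + b·p₂ ≈ (0.899, -0.089, -0.430); φ = arcsin(p_z) ≈ -25.45°, λ = atan2(p_y, p_x) ≈ -5.66°.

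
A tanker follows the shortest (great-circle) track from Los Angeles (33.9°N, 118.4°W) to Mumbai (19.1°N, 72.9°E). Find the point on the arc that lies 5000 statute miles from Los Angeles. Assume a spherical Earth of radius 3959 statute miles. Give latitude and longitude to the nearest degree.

≈ 70°N, 101°E

The haversine formula gives a central angle δ ≈ 2.198 rad (125.9°) between the endpoints. The total great-circle distance is δ·R ≈ 2.198 × 3959 ≈ 8701 mi, so the target fraction is f = 5000/8701 ≈ 0.575.
Interpolate at f ≈ 0.575 with slerp weights a = sin((1−f)δ)/sin δ ≈ 0.993, b = sin(fδ)/sin δ ≈ 1.177.
p = a·p₁ + b·p₂ ≈ (-0.065, 0.338, 0.939); φ = arcsin(p_z) ≈ 69.89°, λ = atan2(p_y, p_x) ≈ 100.93°.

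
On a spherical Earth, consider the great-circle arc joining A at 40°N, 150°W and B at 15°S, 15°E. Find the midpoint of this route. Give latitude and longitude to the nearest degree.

From cos δ = sin φ₁ sin φ₂ + cos φ₁ cos φ₂ cos Δλ, the central angle is δ ≈ 2.649 rad (151.8°).
Interpolate at f = 1/2 with slerp weights a = sin((1−f)δ)/sin δ ≈ 2.051, b = sin(fδ)/sin δ ≈ 2.051.
p = a·p₁ + b·p₂ ≈ (0.553, -0.273, 0.787); φ = arcsin(p_z) ≈ 51.94°, λ = atan2(p_y, p_x) ≈ -26.26°.

≈ 52°N, 26°W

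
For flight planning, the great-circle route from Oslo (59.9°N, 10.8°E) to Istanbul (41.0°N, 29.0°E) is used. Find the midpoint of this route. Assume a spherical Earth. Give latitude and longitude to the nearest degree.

Write both endpoints as unit vectors p₁, p₂ with components (cos φ cos λ, cos φ sin λ, sin φ).
The central angle between the endpoints is δ = arccos(p₁·p₂) ≈ 0.384 rad (22.0°).
Interpolate at f = 1/2 with slerp weights a = sin((1−f)δ)/sin δ ≈ 0.509, b = sin(fδ)/sin δ ≈ 0.509.
p = a·p₁ + b·p₂ ≈ (0.587, 0.234, 0.775); φ = arcsin(p_z) ≈ 50.79°, λ = atan2(p_y, p_x) ≈ 21.75°.

≈ (51°N, 22°E)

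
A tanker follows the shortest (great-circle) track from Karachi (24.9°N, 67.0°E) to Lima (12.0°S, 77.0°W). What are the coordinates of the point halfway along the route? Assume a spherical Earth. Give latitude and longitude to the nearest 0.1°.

≈ 20.0°N, 11.6°W

The haversine formula gives a central angle δ ≈ 2.507 rad (143.6°) between the endpoints.
Interpolate at f = 1/2 with slerp weights a = sin((1−f)δ)/sin δ ≈ 1.603, b = sin(fδ)/sin δ ≈ 1.603.
p = a·p₁ + b·p₂ ≈ (0.921, -0.189, 0.342); φ = arcsin(p_z) ≈ 19.97°, λ = atan2(p_y, p_x) ≈ -11.62°.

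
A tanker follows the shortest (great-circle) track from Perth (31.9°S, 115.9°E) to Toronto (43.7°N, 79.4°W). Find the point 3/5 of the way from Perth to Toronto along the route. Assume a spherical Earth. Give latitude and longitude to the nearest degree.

From cos δ = sin φ₁ sin φ₂ + cos φ₁ cos φ₂ cos Δλ, the central angle is δ ≈ 2.848 rad (163.2°).
Interpolate at f = 3/5 with slerp weights a = sin((1−f)δ)/sin δ ≈ 3.135, b = sin(fδ)/sin δ ≈ 3.419.
p = a·p₁ + b·p₂ ≈ (-0.708, -0.035, 0.705); φ = arcsin(p_z) ≈ 44.87°, λ = atan2(p_y, p_x) ≈ -177.13°.

≈ 45°N, 177°W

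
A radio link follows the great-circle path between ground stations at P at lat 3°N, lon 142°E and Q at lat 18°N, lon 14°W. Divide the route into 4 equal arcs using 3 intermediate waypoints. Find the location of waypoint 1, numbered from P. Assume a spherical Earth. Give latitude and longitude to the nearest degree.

The haversine formula gives a central angle δ ≈ 2.590 rad (148.4°) between the endpoints.
Interpolate at f = 1/4 with slerp weights a = sin((1−f)δ)/sin δ ≈ 1.777, b = sin(fδ)/sin δ ≈ 1.150.
p = a·p₁ + b·p₂ ≈ (-0.337, 0.828, 0.448); φ = arcsin(p_z) ≈ 26.64°, λ = atan2(p_y, p_x) ≈ 112.15°.

≈ lat 27°N, lon 112°E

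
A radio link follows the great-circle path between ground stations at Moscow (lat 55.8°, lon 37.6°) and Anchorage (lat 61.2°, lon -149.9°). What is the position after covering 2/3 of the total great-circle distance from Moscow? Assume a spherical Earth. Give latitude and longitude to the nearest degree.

Convert each endpoint to a unit vector on the sphere (x = cos φ cos λ, y = cos φ sin λ, z = sin φ).
The central angle between the endpoints is δ = arccos(p₁·p₂) ≈ 1.097 rad (62.9°).
Interpolate at f = 2/3 with slerp weights a = sin((1−f)δ)/sin δ ≈ 0.402, b = sin(fδ)/sin δ ≈ 0.751.
p = a·p₁ + b·p₂ ≈ (-0.134, -0.044, 0.990); φ = arcsin(p_z) ≈ 81.91°, λ = atan2(p_y, p_x) ≈ -161.99°.

≈ lat 82°, lon -162°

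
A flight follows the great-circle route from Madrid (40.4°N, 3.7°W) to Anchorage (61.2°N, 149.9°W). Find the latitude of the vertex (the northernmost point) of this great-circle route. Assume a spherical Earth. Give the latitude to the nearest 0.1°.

≈ 77.8°N

The great circle lies in the plane with unit normal n̂ = (p₁ × p₂)/|p₁ × p₂|.
Here n̂_z ≈ -0.212; the vertex latitude is φ_max = arccos|n̂_z| ≈ 77.8°.
Check via Clairaut: cos φ_max = |cos φ₁| · sin C = cos(40.4°)·sin(16.1°) ≈ 0.212, again giving ≈ 77.8°.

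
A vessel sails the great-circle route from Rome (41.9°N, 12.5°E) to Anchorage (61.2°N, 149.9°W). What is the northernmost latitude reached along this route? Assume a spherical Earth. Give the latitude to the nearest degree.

The great circle lies in the plane with unit normal n̂ = (p₁ × p₂)/|p₁ × p₂|.
Here n̂_z ≈ -0.112; the vertex latitude is φ_max = arccos|n̂_z| ≈ 83.6°.
Check via Clairaut: cos φ_max = |cos φ₁| · sin C = cos(41.9°)·sin(8.6°) ≈ 0.112, again giving ≈ 83.6°.

≈ 84°N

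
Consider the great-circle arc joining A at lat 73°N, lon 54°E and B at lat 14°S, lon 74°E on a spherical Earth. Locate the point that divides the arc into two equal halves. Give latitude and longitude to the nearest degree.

From cos δ = sin φ₁ sin φ₂ + cos φ₁ cos φ₂ cos Δλ, the central angle is δ ≈ 1.536 rad (88.0°).
Interpolate at f = 1/2 with slerp weights a = sin((1−f)δ)/sin δ ≈ 0.695, b = sin(fδ)/sin δ ≈ 0.695.
p = a·p₁ + b·p₂ ≈ (0.305, 0.813, 0.496); φ = arcsin(p_z) ≈ 29.77°, λ = atan2(p_y, p_x) ≈ 69.41°.

≈ lat 30°N, lon 69°E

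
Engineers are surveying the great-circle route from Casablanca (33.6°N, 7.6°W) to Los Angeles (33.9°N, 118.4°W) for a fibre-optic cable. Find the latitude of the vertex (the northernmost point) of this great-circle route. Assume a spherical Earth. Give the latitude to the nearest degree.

The great circle lies in the plane with unit normal n̂ = (p₁ × p₂)/|p₁ × p₂|.
Here n̂_z ≈ -0.648; the vertex latitude is φ_max = arccos|n̂_z| ≈ 49.6°.
Check via Clairaut: cos φ_max = |cos φ₁| · sin C = cos(33.6°)·sin(51.0°) ≈ 0.648, again giving ≈ 49.6°.

≈ 50°N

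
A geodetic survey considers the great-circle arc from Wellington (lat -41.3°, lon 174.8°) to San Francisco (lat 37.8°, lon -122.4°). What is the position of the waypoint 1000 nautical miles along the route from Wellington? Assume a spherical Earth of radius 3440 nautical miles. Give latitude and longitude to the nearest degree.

≈ lat -29°, lon -172°

Write both endpoints as unit vectors p₁, p₂ with components (cos φ cos λ, cos φ sin λ, sin φ).
The central angle between the endpoints is δ = arccos(p₁·p₂) ≈ 1.704 rad (97.7°). The total great-circle distance is δ·R ≈ 1.704 × 3440 ≈ 5863 nmi, so the target fraction is f = 1000/5863 ≈ 0.171.
Interpolate at f ≈ 0.171 with slerp weights a = sin((1−f)δ)/sin δ ≈ 0.997, b = sin(fδ)/sin δ ≈ 0.289.
p = a·p₁ + b·p₂ ≈ (-0.868, -0.125, -0.480); φ = arcsin(p_z) ≈ -28.72°, λ = atan2(p_y, p_x) ≈ -171.80°.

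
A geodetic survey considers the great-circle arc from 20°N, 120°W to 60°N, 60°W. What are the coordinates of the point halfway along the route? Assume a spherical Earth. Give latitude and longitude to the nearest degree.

Convert each endpoint to a unit vector on the sphere (x = cos φ cos λ, y = cos φ sin λ, z = sin φ).
The central angle between the endpoints is δ = arccos(p₁·p₂) ≈ 1.011 rad (57.9°).
Interpolate at f = 1/2 with slerp weights a = sin((1−f)δ)/sin δ ≈ 0.571, b = sin(fδ)/sin δ ≈ 0.571.
p = a·p₁ + b·p₂ ≈ (-0.126, -0.712, 0.690); φ = arcsin(p_z) ≈ 43.66°, λ = atan2(p_y, p_x) ≈ -100.00°.

≈ 44°N, 100°W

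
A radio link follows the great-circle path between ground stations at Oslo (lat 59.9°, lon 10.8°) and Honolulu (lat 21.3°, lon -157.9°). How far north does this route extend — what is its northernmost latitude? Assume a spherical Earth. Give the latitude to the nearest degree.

The great circle lies in the plane with unit normal n̂ = (p₁ × p₂)/|p₁ × p₂|.
Here n̂_z ≈ -0.093; the vertex latitude is φ_max = arccos|n̂_z| ≈ 84.7°.
Check via Clairaut: cos φ_max = |cos φ₁| · sin C = cos(59.9°)·sin(10.6°) ≈ 0.093, again giving ≈ 84.7°.

≈ 85°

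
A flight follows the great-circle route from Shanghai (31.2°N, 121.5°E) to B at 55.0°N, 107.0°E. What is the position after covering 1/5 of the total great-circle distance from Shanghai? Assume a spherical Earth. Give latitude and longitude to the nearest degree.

The haversine formula gives a central angle δ ≈ 0.453 rad (25.9°) between the endpoints.
Interpolate at f = 1/5 with slerp weights a = sin((1−f)δ)/sin δ ≈ 0.810, b = sin(fδ)/sin δ ≈ 0.207.
p = a·p₁ + b·p₂ ≈ (-0.397, 0.704, 0.589); φ = arcsin(p_z) ≈ 36.08°, λ = atan2(p_y, p_x) ≈ 119.39°.

≈ 36°N, 119°E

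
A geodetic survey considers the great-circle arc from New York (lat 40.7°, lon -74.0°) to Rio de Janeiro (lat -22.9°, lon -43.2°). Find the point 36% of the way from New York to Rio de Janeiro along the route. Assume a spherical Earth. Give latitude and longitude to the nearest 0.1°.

Write both endpoints as unit vectors p₁, p₂ with components (cos φ cos λ, cos φ sin λ, sin φ).
The central angle between the endpoints is δ = arccos(p₁·p₂) ≈ 1.217 rad (69.7°).
Interpolate at f = 0.36 with slerp weights a = sin((1−f)δ)/sin δ ≈ 0.749, b = sin(fδ)/sin δ ≈ 0.452.
p = a·p₁ + b·p₂ ≈ (0.460, -0.831, 0.312); φ = arcsin(p_z) ≈ 18.20°, λ = atan2(p_y, p_x) ≈ -61.02°.

≈ lat 18.2°, lon -61.0°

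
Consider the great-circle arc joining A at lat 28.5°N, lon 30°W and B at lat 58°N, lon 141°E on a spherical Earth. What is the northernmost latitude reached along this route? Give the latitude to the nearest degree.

The great circle lies in the plane with unit normal n̂ = (p₁ × p₂)/|p₁ × p₂|.
Here n̂_z ≈ +0.073; the vertex latitude is φ_max = arccos|n̂_z| ≈ 85.8°.

≈ 86°N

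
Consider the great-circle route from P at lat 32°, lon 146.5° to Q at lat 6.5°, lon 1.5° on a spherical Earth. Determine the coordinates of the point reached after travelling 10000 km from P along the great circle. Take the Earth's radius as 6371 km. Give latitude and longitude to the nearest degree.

The haversine formula gives a central angle δ ≈ 2.253 rad (129.1°) between the endpoints. The total great-circle distance is δ·R ≈ 2.253 × 6371 ≈ 14352 km, so the target fraction is f = 10000/14352 ≈ 0.697.
Interpolate at f ≈ 0.697 with slerp weights a = sin((1−f)δ)/sin δ ≈ 0.813, b = sin(fδ)/sin δ ≈ 1.288.
p = a·p₁ + b·p₂ ≈ (0.704, 0.414, 0.577); φ = arcsin(p_z) ≈ 35.21°, λ = atan2(p_y, p_x) ≈ 30.44°.

≈ lat 35°, lon 30°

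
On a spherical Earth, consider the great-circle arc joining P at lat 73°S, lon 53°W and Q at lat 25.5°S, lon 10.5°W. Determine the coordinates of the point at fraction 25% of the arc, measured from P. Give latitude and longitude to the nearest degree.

Write both endpoints as unit vectors p₁, p₂ with components (cos φ cos λ, cos φ sin λ, sin φ).
The central angle between the endpoints is δ = arccos(p₁·p₂) ≈ 0.919 rad (52.7°).
Interpolate at f = 0.25 with slerp weights a = sin((1−f)δ)/sin δ ≈ 0.800, b = sin(fδ)/sin δ ≈ 0.286.
p = a·p₁ + b·p₂ ≈ (0.395, -0.234, -0.888); φ = arcsin(p_z) ≈ -62.67°, λ = atan2(p_y, p_x) ≈ -30.63°.

≈ lat 63°S, lon 31°W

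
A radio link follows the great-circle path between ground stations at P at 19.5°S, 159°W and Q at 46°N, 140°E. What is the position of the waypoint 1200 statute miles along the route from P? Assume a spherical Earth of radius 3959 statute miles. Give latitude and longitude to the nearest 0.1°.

≈ 5.5°S, 169.5°W

Convert each endpoint to a unit vector on the sphere (x = cos φ cos λ, y = cos φ sin λ, z = sin φ).
The central angle between the endpoints is δ = arccos(p₁·p₂) ≈ 1.493 rad (85.6°). The total great-circle distance is δ·R ≈ 1.493 × 3959 ≈ 5912 mi, so the target fraction is f = 1200/5912 ≈ 0.203.
Interpolate at f ≈ 0.203 with slerp weights a = sin((1−f)δ)/sin δ ≈ 0.931, b = sin(fδ)/sin δ ≈ 0.299.
p = a·p₁ + b·p₂ ≈ (-0.979, -0.181, -0.096); φ = arcsin(p_z) ≈ -5.48°, λ = atan2(p_y, p_x) ≈ -169.53°.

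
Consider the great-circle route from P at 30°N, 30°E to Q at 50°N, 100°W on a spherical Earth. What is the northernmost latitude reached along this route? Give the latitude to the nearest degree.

The great circle lies in the plane with unit normal n̂ = (p₁ × p₂)/|p₁ × p₂|.
Here n̂_z ≈ -0.427; the vertex latitude is φ_max = arccos|n̂_z| ≈ 64.7°.
Check via Clairaut: cos φ_max = |cos φ₁| · sin C = cos(30.0°)·sin(29.5°) ≈ 0.427, again giving ≈ 64.7°.

≈ 65°N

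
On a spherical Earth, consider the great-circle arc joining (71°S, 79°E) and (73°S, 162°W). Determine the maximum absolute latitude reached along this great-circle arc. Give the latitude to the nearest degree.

≈ 81°S

The great circle lies in the plane with unit normal n̂ = (p₁ × p₂)/|p₁ × p₂|.
Here n̂_z ≈ +0.162; the vertex latitude is φ_max = arccos|n̂_z| ≈ 80.7°.
Check via Clairaut: cos φ_max = |cos φ₁| · sin C = cos(71.0°)·sin(150.1°) ≈ 0.162, again giving ≈ 80.7°.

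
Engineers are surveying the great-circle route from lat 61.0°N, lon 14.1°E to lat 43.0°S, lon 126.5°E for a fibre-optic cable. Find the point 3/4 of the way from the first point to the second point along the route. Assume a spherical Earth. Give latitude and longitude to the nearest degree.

The haversine formula gives a central angle δ ≈ 2.391 rad (137.0°) between the endpoints.
Interpolate at f = 3/4 with slerp weights a = sin((1−f)δ)/sin δ ≈ 0.826, b = sin(fδ)/sin δ ≈ 1.431.
p = a·p₁ + b·p₂ ≈ (-0.234, 0.939, -0.254); φ = arcsin(p_z) ≈ -14.69°, λ = atan2(p_y, p_x) ≈ 104.01°.

≈ lat 15°S, lon 104°E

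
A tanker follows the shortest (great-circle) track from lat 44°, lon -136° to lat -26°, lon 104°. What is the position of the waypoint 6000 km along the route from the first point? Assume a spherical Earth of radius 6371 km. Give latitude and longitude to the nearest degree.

The haversine formula gives a central angle δ ≈ 2.250 rad (128.9°) between the endpoints. The total great-circle distance is δ·R ≈ 2.250 × 6371 ≈ 14332 km, so the target fraction is f = 6000/14332 ≈ 0.419.
Interpolate at f ≈ 0.419 with slerp weights a = sin((1−f)δ)/sin δ ≈ 1.241, b = sin(fδ)/sin δ ≈ 1.039.
p = a·p₁ + b·p₂ ≈ (-0.868, 0.286, 0.406); φ = arcsin(p_z) ≈ 23.98°, λ = atan2(p_y, p_x) ≈ 161.76°.

≈ lat 24°, lon 162°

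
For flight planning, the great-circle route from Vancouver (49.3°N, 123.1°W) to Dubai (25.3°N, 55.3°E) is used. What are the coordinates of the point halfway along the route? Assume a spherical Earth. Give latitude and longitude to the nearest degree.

The haversine formula gives a central angle δ ≈ 1.839 rad (105.4°) between the endpoints.
Interpolate at f = 1/2 with slerp weights a = sin((1−f)δ)/sin δ ≈ 0.825, b = sin(fδ)/sin δ ≈ 0.825.
p = a·p₁ + b·p₂ ≈ (0.131, 0.163, 0.978); φ = arcsin(p_z) ≈ 77.96°, λ = atan2(p_y, p_x) ≈ 51.17°.

≈ (78°N, 51°E)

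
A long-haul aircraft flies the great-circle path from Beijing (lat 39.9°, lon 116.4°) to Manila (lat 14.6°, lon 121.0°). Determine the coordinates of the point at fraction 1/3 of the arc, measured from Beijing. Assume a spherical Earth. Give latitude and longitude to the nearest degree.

≈ lat 31°, lon 118°

Convert each endpoint to a unit vector on the sphere (x = cos φ cos λ, y = cos φ sin λ, z = sin φ).
The central angle between the endpoints is δ = arccos(p₁·p₂) ≈ 0.447 rad (25.6°).
Interpolate at f = 1/3 with slerp weights a = sin((1−f)δ)/sin δ ≈ 0.679, b = sin(fδ)/sin δ ≈ 0.343.
p = a·p₁ + b·p₂ ≈ (-0.403, 0.752, 0.522); φ = arcsin(p_z) ≈ 31.48°, λ = atan2(p_y, p_x) ≈ 118.19°.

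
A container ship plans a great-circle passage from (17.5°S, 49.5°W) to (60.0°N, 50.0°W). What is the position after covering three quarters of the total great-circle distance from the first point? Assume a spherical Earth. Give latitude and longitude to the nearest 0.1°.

≈ (40.6°N, 49.8°W)

Convert each endpoint to a unit vector on the sphere (x = cos φ cos λ, y = cos φ sin λ, z = sin φ).
The central angle between the endpoints is δ = arccos(p₁·p₂) ≈ 1.353 rad (77.5°).
Interpolate at f = 3/4 with slerp weights a = sin((1−f)δ)/sin δ ≈ 0.340, b = sin(fδ)/sin δ ≈ 0.870.
p = a·p₁ + b·p₂ ≈ (0.490, -0.580, 0.651); φ = arcsin(p_z) ≈ 40.63°, λ = atan2(p_y, p_x) ≈ -49.79°.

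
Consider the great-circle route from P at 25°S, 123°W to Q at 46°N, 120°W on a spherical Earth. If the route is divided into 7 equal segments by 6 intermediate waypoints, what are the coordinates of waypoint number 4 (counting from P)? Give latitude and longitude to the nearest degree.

≈ 16°N, 122°W

Write both endpoints as unit vectors p₁, p₂ with components (cos φ cos λ, cos φ sin λ, sin φ).
The central angle between the endpoints is δ = arccos(p₁·p₂) ≈ 1.240 rad (71.1°).
Interpolate at f = 4/7 with slerp weights a = sin((1−f)δ)/sin δ ≈ 0.536, b = sin(fδ)/sin δ ≈ 0.688.
p = a·p₁ + b·p₂ ≈ (-0.503, -0.821, 0.269); φ = arcsin(p_z) ≈ 15.58°, λ = atan2(p_y, p_x) ≈ -121.51°.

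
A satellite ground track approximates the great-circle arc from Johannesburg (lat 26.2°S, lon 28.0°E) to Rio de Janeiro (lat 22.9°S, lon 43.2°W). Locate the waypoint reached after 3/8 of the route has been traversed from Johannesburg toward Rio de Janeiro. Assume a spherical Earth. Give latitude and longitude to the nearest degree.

≈ lat 29°S, lon 1°E

Convert each endpoint to a unit vector on the sphere (x = cos φ cos λ, y = cos φ sin λ, z = sin φ).
The central angle between the endpoints is δ = arccos(p₁·p₂) ≈ 1.117 rad (64.0°).
Interpolate at f = 3/8 with slerp weights a = sin((1−f)δ)/sin δ ≈ 0.715, b = sin(fδ)/sin δ ≈ 0.453.
p = a·p₁ + b·p₂ ≈ (0.871, 0.016, -0.492); φ = arcsin(p_z) ≈ -29.46°, λ = atan2(p_y, p_x) ≈ 1.05°.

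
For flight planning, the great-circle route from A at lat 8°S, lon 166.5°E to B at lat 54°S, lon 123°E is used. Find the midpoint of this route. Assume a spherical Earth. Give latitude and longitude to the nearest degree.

Write both endpoints as unit vectors p₁, p₂ with components (cos φ cos λ, cos φ sin λ, sin φ).
The central angle between the endpoints is δ = arccos(p₁·p₂) ≈ 1.007 rad (57.7°).
Interpolate at f = 1/2 with slerp weights a = sin((1−f)δ)/sin δ ≈ 0.571, b = sin(fδ)/sin δ ≈ 0.571.
p = a·p₁ + b·p₂ ≈ (-0.732, 0.413, -0.541); φ = arcsin(p_z) ≈ -32.76°, λ = atan2(p_y, p_x) ≈ 150.56°.

≈ lat 33°S, lon 151°E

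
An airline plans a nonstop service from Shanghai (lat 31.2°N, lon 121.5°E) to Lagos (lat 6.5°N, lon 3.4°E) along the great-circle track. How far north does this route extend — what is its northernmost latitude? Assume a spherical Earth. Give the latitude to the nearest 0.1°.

The great circle lies in the plane with unit normal n̂ = (p₁ × p₂)/|p₁ × p₂|.
Here n̂_z ≈ -0.798; the vertex latitude is φ_max = arccos|n̂_z| ≈ 37.1°.
Check via Clairaut: cos φ_max = |cos φ₁| · sin C = cos(31.2°)·sin(68.8°) ≈ 0.798, again giving ≈ 37.1°.

≈ 37.1°N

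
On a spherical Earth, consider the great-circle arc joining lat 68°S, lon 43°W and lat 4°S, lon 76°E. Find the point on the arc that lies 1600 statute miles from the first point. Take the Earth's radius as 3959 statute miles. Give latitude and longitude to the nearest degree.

≈ lat 67°S, lon 21°E

Convert each endpoint to a unit vector on the sphere (x = cos φ cos λ, y = cos φ sin λ, z = sin φ).
The central angle between the endpoints is δ = arccos(p₁·p₂) ≈ 1.688 rad (96.7°). The total great-circle distance is δ·R ≈ 1.688 × 3959 ≈ 6681 mi, so the target fraction is f = 1600/6681 ≈ 0.239.
Interpolate at f ≈ 0.239 with slerp weights a = sin((1−f)δ)/sin δ ≈ 0.966, b = sin(fδ)/sin δ ≈ 0.396.
p = a·p₁ + b·p₂ ≈ (0.360, 0.137, -0.923); φ = arcsin(p_z) ≈ -67.35°, λ = atan2(p_y, p_x) ≈ 20.77°.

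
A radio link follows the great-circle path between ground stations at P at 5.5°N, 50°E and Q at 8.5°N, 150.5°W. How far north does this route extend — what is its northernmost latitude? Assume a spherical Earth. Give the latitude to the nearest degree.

≈ 35°N

The great circle lies in the plane with unit normal n̂ = (p₁ × p₂)/|p₁ × p₂|.
Here n̂_z ≈ +0.823; the vertex latitude is φ_max = arccos|n̂_z| ≈ 34.6°.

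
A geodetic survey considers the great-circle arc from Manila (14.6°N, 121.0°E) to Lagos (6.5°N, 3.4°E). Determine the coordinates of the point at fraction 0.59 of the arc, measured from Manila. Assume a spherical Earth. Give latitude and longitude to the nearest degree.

Convert each endpoint to a unit vector on the sphere (x = cos φ cos λ, y = cos φ sin λ, z = sin φ).
The central angle between the endpoints is δ = arccos(p₁·p₂) ≈ 2.001 rad (114.6°).
Interpolate at f = 0.59 with slerp weights a = sin((1−f)δ)/sin δ ≈ 0.805, b = sin(fδ)/sin δ ≈ 1.017.
p = a·p₁ + b·p₂ ≈ (0.608, 0.727, 0.318); φ = arcsin(p_z) ≈ 18.54°, λ = atan2(p_y, p_x) ≈ 50.11°.

≈ (19°N, 50°E)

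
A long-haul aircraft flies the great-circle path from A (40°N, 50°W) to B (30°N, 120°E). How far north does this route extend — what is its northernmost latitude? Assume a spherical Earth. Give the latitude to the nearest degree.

The great circle lies in the plane with unit normal n̂ = (p₁ × p₂)/|p₁ × p₂|.
Here n̂_z ≈ +0.122; the vertex latitude is φ_max = arccos|n̂_z| ≈ 83.0°.

≈ 83°N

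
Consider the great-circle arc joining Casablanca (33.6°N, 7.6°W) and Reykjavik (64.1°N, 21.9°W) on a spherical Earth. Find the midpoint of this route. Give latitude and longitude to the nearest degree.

Convert each endpoint to a unit vector on the sphere (x = cos φ cos λ, y = cos φ sin λ, z = sin φ).
The central angle between the endpoints is δ = arccos(p₁·p₂) ≈ 0.554 rad (31.7°).
Interpolate at f = 1/2 with slerp weights a = sin((1−f)δ)/sin δ ≈ 0.520, b = sin(fδ)/sin δ ≈ 0.520.
p = a·p₁ + b·p₂ ≈ (0.640, -0.142, 0.755); φ = arcsin(p_z) ≈ 49.05°, λ = atan2(p_y, p_x) ≈ -12.51°.

≈ 49°N, 13°W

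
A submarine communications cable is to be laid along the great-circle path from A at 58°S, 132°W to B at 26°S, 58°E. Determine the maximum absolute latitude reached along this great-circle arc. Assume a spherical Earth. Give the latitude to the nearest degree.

The great circle lies in the plane with unit normal n̂ = (p₁ × p₂)/|p₁ × p₂|.
Here n̂_z ≈ -0.083; the vertex latitude is φ_max = arccos|n̂_z| ≈ 85.2°.

≈ 85°S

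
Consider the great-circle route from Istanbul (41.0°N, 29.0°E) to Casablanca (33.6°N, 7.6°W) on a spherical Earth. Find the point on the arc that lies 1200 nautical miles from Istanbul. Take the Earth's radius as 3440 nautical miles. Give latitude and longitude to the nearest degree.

Write both endpoints as unit vectors p₁, p₂ with components (cos φ cos λ, cos φ sin λ, sin φ).
The central angle between the endpoints is δ = arccos(p₁·p₂) ≈ 0.520 rad (29.8°). The total great-circle distance is δ·R ≈ 0.520 × 3440 ≈ 1789 nmi, so the target fraction is f = 1200/1789 ≈ 0.671.
Interpolate at f ≈ 0.671 with slerp weights a = sin((1−f)δ)/sin δ ≈ 0.343, b = sin(fδ)/sin δ ≈ 0.688.
p = a·p₁ + b·p₂ ≈ (0.794, 0.050, 0.606); φ = arcsin(p_z) ≈ 37.27°, λ = atan2(p_y, p_x) ≈ 3.59°.

≈ 37°N, 4°E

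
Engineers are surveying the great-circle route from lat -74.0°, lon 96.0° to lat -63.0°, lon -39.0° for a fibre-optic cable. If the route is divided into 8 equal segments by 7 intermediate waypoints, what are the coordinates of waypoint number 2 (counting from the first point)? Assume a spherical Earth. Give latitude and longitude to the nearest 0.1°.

Write both endpoints as unit vectors p₁, p₂ with components (cos φ cos λ, cos φ sin λ, sin φ).
The central angle between the endpoints is δ = arccos(p₁·p₂) ≈ 0.695 rad (39.8°).
Interpolate at f = 2/8 with slerp weights a = sin((1−f)δ)/sin δ ≈ 0.778, b = sin(fδ)/sin δ ≈ 0.270.
p = a·p₁ + b·p₂ ≈ (0.073, 0.136, -0.988); φ = arcsin(p_z) ≈ -81.12°, λ = atan2(p_y, p_x) ≈ 61.83°.

≈ lat -81.1°, lon 61.8°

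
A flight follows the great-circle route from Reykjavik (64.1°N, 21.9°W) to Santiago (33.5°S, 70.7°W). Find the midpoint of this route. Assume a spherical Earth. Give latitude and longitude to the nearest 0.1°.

≈ 16.6°N, 54.4°W

Write both endpoints as unit vectors p₁, p₂ with components (cos φ cos λ, cos φ sin λ, sin φ).
The central angle between the endpoints is δ = arccos(p₁·p₂) ≈ 1.830 rad (104.9°).
Interpolate at f = 1/2 with slerp weights a = sin((1−f)δ)/sin δ ≈ 0.820, b = sin(fδ)/sin δ ≈ 0.820.
p = a·p₁ + b·p₂ ≈ (0.558, -0.779, 0.285); φ = arcsin(p_z) ≈ 16.56°, λ = atan2(p_y, p_x) ≈ -54.37°.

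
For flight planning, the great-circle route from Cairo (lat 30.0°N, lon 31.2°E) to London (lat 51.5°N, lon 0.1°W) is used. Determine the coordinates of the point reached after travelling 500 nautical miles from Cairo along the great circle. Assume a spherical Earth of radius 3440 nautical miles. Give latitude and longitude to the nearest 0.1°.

≈ lat 36.4°N, lon 24.8°E

Write both endpoints as unit vectors p₁, p₂ with components (cos φ cos λ, cos φ sin λ, sin φ).
The central angle between the endpoints is δ = arccos(p₁·p₂) ≈ 0.551 rad (31.6°). The total great-circle distance is δ·R ≈ 0.551 × 3440 ≈ 1896 nmi, so the target fraction is f = 500/1896 ≈ 0.264.
Interpolate at f ≈ 0.264 with slerp weights a = sin((1−f)δ)/sin δ ≈ 0.754, b = sin(fδ)/sin δ ≈ 0.277.
p = a·p₁ + b·p₂ ≈ (0.731, 0.338, 0.593); φ = arcsin(p_z) ≈ 36.40°, λ = atan2(p_y, p_x) ≈ 24.82°.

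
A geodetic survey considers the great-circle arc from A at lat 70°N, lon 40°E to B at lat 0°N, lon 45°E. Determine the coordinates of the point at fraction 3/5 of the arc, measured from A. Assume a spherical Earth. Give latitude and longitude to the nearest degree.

The haversine formula gives a central angle δ ≈ 1.223 rad (70.1°) between the endpoints.
Interpolate at f = 3/5 with slerp weights a = sin((1−f)δ)/sin δ ≈ 0.500, b = sin(fδ)/sin δ ≈ 0.712.
p = a·p₁ + b·p₂ ≈ (0.635, 0.614, 0.470); φ = arcsin(p_z) ≈ 28.02°, λ = atan2(p_y, p_x) ≈ 44.03°.

≈ lat 28°N, lon 44°E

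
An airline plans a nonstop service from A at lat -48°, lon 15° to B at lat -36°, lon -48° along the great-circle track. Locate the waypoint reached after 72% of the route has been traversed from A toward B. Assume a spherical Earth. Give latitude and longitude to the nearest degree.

≈ lat -43°, lon -33°

Convert each endpoint to a unit vector on the sphere (x = cos φ cos λ, y = cos φ sin λ, z = sin φ).
The central angle between the endpoints is δ = arccos(p₁·p₂) ≈ 0.820 rad (47.0°).
Interpolate at f = 0.72 with slerp weights a = sin((1−f)δ)/sin δ ≈ 0.311, b = sin(fδ)/sin δ ≈ 0.761.
p = a·p₁ + b·p₂ ≈ (0.613, -0.404, -0.679); φ = arcsin(p_z) ≈ -42.75°, λ = atan2(p_y, p_x) ≈ -33.36°.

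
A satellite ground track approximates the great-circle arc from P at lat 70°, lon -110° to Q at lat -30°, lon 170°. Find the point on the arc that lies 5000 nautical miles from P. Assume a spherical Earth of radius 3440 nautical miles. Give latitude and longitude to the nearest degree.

≈ lat 0°, lon -179°

Convert each endpoint to a unit vector on the sphere (x = cos φ cos λ, y = cos φ sin λ, z = sin φ).
The central angle between the endpoints is δ = arccos(p₁·p₂) ≈ 2.002 rad (114.7°). The total great-circle distance is δ·R ≈ 2.002 × 3440 ≈ 6889 nmi, so the target fraction is f = 5000/6889 ≈ 0.726.
Interpolate at f ≈ 0.726 with slerp weights a = sin((1−f)δ)/sin δ ≈ 0.575, b = sin(fδ)/sin δ ≈ 1.093.
p = a·p₁ + b·p₂ ≈ (-1.000, -0.020, -0.007); φ = arcsin(p_z) ≈ -0.39°, λ = atan2(p_y, p_x) ≈ -178.84°.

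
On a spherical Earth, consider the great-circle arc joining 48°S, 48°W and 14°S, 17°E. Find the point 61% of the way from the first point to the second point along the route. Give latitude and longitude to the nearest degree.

From cos δ = sin φ₁ sin φ₂ + cos φ₁ cos φ₂ cos Δλ, the central angle is δ ≈ 1.099 rad (63.0°).
Interpolate at f = 0.61 with slerp weights a = sin((1−f)δ)/sin δ ≈ 0.467, b = sin(fδ)/sin δ ≈ 0.698.
p = a·p₁ + b·p₂ ≈ (0.856, -0.034, -0.516); φ = arcsin(p_z) ≈ -31.03°, λ = atan2(p_y, p_x) ≈ -2.28°.

≈ 31°S, 2°W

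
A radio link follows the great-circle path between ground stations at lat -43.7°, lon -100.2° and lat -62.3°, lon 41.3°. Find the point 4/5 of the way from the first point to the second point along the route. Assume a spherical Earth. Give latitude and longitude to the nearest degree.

≈ lat -73°, lon 18°

Write both endpoints as unit vectors p₁, p₂ with components (cos φ cos λ, cos φ sin λ, sin φ).
The central angle between the endpoints is δ = arccos(p₁·p₂) ≈ 1.215 rad (69.6°).
Interpolate at f = 4/5 with slerp weights a = sin((1−f)δ)/sin δ ≈ 0.257, b = sin(fδ)/sin δ ≈ 0.881.
p = a·p₁ + b·p₂ ≈ (0.275, 0.088, -0.957); φ = arcsin(p_z) ≈ -73.23°, λ = atan2(p_y, p_x) ≈ 17.70°.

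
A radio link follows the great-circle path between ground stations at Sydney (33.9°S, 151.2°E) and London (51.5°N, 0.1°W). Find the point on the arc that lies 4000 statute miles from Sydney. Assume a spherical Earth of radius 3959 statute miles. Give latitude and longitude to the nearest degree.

Convert each endpoint to a unit vector on the sphere (x = cos φ cos λ, y = cos φ sin λ, z = sin φ).
The central angle between the endpoints is δ = arccos(p₁·p₂) ≈ 2.668 rad (152.8°). The total great-circle distance is δ·R ≈ 2.668 × 3959 ≈ 10561 mi, so the target fraction is f = 4000/10561 ≈ 0.379.
Interpolate at f ≈ 0.379 with slerp weights a = sin((1−f)δ)/sin δ ≈ 2.182, b = sin(fδ)/sin δ ≈ 1.855.
p = a·p₁ + b·p₂ ≈ (-0.432, 0.871, 0.235); φ = arcsin(p_z) ≈ 13.58°, λ = atan2(p_y, p_x) ≈ 116.41°.

≈ 14°N, 116°E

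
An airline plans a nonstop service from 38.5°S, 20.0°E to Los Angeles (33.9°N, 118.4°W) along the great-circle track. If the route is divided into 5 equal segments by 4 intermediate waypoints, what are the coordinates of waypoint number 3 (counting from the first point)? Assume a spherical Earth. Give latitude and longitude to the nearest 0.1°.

Write both endpoints as unit vectors p₁, p₂ with components (cos φ cos λ, cos φ sin λ, sin φ).
The central angle between the endpoints is δ = arccos(p₁·p₂) ≈ 2.555 rad (146.4°).
Interpolate at f = 3/5 with slerp weights a = sin((1−f)δ)/sin δ ≈ 1.542, b = sin(fδ)/sin δ ≈ 1.806.
p = a·p₁ + b·p₂ ≈ (0.421, -0.906, 0.047); φ = arcsin(p_z) ≈ 2.72°, λ = atan2(p_y, p_x) ≈ -65.07°.

≈ 2.7°N, 65.1°W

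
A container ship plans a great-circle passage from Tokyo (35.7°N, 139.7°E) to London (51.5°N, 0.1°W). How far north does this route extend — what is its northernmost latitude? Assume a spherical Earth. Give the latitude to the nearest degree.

The great circle lies in the plane with unit normal n̂ = (p₁ × p₂)/|p₁ × p₂|.
Here n̂_z ≈ -0.327; the vertex latitude is φ_max = arccos|n̂_z| ≈ 70.9°.
Check via Clairaut: cos φ_max = |cos φ₁| · sin C = cos(35.7°)·sin(23.8°) ≈ 0.327, again giving ≈ 70.9°.

≈ 71°N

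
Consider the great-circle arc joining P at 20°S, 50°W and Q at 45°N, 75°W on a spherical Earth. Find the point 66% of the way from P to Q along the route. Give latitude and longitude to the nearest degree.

≈ 23°N, 64°W

Convert each endpoint to a unit vector on the sphere (x = cos φ cos λ, y = cos φ sin λ, z = sin φ).
The central angle between the endpoints is δ = arccos(p₁·p₂) ≈ 1.202 rad (68.9°).
Interpolate at f = 0.66 with slerp weights a = sin((1−f)δ)/sin δ ≈ 0.426, b = sin(fδ)/sin δ ≈ 0.764.
p = a·p₁ + b·p₂ ≈ (0.397, -0.829, 0.395); φ = arcsin(p_z) ≈ 23.24°, λ = atan2(p_y, p_x) ≈ -64.39°.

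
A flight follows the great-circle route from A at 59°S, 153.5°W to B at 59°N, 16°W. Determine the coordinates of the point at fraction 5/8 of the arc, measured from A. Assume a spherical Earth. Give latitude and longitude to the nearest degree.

≈ 17°N, 75°W

The haversine formula gives a central angle δ ≈ 2.766 rad (158.5°) between the endpoints.
Interpolate at f = 5/8 with slerp weights a = sin((1−f)δ)/sin δ ≈ 2.348, b = sin(fδ)/sin δ ≈ 2.693.
p = a·p₁ + b·p₂ ≈ (0.251, -0.922, 0.296); φ = arcsin(p_z) ≈ 17.20°, λ = atan2(p_y, p_x) ≈ -74.77°.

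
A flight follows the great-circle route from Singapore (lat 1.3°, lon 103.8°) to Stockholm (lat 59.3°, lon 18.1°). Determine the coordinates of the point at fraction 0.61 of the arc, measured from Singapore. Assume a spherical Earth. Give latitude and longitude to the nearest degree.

Write both endpoints as unit vectors p₁, p₂ with components (cos φ cos λ, cos φ sin λ, sin φ).
The central angle between the endpoints is δ = arccos(p₁·p₂) ≈ 1.513 rad (86.7°).
Interpolate at f = 0.61 with slerp weights a = sin((1−f)δ)/sin δ ≈ 0.557, b = sin(fδ)/sin δ ≈ 0.799.
p = a·p₁ + b·p₂ ≈ (0.255, 0.668, 0.699); φ = arcsin(p_z) ≈ 44.38°, λ = atan2(p_y, p_x) ≈ 69.12°.

≈ lat 44°, lon 69°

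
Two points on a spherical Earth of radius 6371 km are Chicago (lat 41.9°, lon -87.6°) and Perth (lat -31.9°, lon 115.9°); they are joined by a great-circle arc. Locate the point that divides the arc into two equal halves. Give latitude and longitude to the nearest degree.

Write both endpoints as unit vectors p₁, p₂ with components (cos φ cos λ, cos φ sin λ, sin φ).
The central angle between the endpoints is δ = arccos(p₁·p₂) ≈ 2.772 rad (158.8°).
Interpolate at f = 1/2 with slerp weights a = sin((1−f)δ)/sin δ ≈ 2.720, b = sin(fδ)/sin δ ≈ 2.720.
p = a·p₁ + b·p₂ ≈ (-0.924, 0.055, 0.379); φ = arcsin(p_z) ≈ 22.28°, λ = atan2(p_y, p_x) ≈ 176.62°.

≈ lat 22°, lon 177°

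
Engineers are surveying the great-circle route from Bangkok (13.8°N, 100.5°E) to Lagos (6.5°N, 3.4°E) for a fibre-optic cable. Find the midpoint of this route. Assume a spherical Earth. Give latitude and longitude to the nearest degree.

≈ 15°N, 51°E

Convert each endpoint to a unit vector on the sphere (x = cos φ cos λ, y = cos φ sin λ, z = sin φ).
The central angle between the endpoints is δ = arccos(p₁·p₂) ≈ 1.663 rad (95.3°).
Interpolate at f = 1/2 with slerp weights a = sin((1−f)δ)/sin δ ≈ 0.742, b = sin(fδ)/sin δ ≈ 0.742.
p = a·p₁ + b·p₂ ≈ (0.605, 0.752, 0.261); φ = arcsin(p_z) ≈ 15.13°, λ = atan2(p_y, p_x) ≈ 51.21°.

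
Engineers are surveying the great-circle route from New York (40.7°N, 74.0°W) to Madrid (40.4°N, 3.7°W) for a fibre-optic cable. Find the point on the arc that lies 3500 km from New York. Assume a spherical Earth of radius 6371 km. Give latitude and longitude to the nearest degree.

Write both endpoints as unit vectors p₁, p₂ with components (cos φ cos λ, cos φ sin λ, sin φ).
The central angle between the endpoints is δ = arccos(p₁·p₂) ≈ 0.906 rad (51.9°). The total great-circle distance is δ·R ≈ 0.906 × 6371 ≈ 5769 km, so the target fraction is f = 3500/5769 ≈ 0.607.
Interpolate at f ≈ 0.607 with slerp weights a = sin((1−f)δ)/sin δ ≈ 0.443, b = sin(fδ)/sin δ ≈ 0.664.
p = a·p₁ + b·p₂ ≈ (0.597, -0.356, 0.719); φ = arcsin(p_z) ≈ 45.98°, λ = atan2(p_y, p_x) ≈ -30.78°.

≈ 46°N, 31°W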